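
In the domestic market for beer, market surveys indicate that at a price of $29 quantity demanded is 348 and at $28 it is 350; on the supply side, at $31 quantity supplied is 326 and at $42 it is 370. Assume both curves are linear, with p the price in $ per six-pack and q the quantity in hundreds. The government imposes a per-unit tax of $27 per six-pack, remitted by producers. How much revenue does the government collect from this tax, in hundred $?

Demand slope: (350 − 348)/(28 − 29) = -2, so qd = 406 − 2p.
Supply slope: (370 − 326)/(42 − 31) = 4, so qs = 4p + 202.
Before the tax: set 406 − 2p = 4p + 202 → p* = $34, q* = 338.
With the tax collected from producers, supply shifts: qs = 4(p − 27) + 202.
Solving gives q = 302 with buyers paying $52 and producers receiving $25 (the $27 wedge).
Revenue = t · Q = 27 · 302 = $8154.

Tax revenue = $8154 hundred.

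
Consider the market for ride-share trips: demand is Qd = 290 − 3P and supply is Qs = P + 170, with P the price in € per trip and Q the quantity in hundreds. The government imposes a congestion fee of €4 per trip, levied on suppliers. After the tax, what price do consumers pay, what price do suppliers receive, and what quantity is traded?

Consumers pay €31; suppliers receive €27; quantity = 197.

Without the tax, 290 − 3P = P + 170 gives 4P = 120, so P* = €30 and Q* = 200.
With the tax collected from suppliers, supply shifts: Qs = (P − 4) + 170.
Solving gives Q = 197 with consumers paying €31 and suppliers receiving €27 (the €4 wedge).
The less price-elastic side of the market bears the larger share of a per-unit tax.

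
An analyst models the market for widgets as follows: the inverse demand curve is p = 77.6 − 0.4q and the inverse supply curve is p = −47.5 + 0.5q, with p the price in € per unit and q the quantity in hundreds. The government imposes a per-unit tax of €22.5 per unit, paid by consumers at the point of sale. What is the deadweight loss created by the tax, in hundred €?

Deadweight loss = €281.25 hundred.

Inverting to q(p) form: qd = 194 − 2.5p; qs = 2p + 95.
Without the tax, 194 − 2.5p = 2p + 95 gives 4.5p = 99, so p* = €22 and q* = 139.
With the tax collected from consumers, demand (in seller-price terms) shifts: qd = 194 − 2.5(p + 22.5).
New equilibrium: consumers pay €32, sellers receive €9.5, q = 114. (Wedge: pb − ps = 22.5.)
Quantity falls by |ΔQ| = |139 − 114| = 25.
DWL = ½ · t · |ΔQ| = ½ · 22.5 · 25 = €281.25.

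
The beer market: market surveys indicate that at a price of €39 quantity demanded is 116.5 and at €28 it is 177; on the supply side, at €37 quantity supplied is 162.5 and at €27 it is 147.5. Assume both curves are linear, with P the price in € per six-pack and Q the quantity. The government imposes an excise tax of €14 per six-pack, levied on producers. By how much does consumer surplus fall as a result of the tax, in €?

Consumer surplus falls by €440.25.

Demand slope: (177 − 116.5)/(28 − 39) = -5.5, so Qd = 331 − 5.5P.
Supply slope: (147.5 − 162.5)/(27 − 37) = 1.5, so Qs = 1.5P + 107.
Before the tax: set 331 − 5.5P = 1.5P + 107 → P* = €32, Q* = 155.
With the tax collected from producers, supply shifts: Qs = 1.5(P − 14) + 107.
Solving gives Q = 138.5 with buyers paying €35 and producers receiving €21 (the €14 wedge).
ΔCS is the trapezoid between Q = 138.5 and Q = 155 of height €3: ½ · (155 + 138.5) · 3 = €440.25.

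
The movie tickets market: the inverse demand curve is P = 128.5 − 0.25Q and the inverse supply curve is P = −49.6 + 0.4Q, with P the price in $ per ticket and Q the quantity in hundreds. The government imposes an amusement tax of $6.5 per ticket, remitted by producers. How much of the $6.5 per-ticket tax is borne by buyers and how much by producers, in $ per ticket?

Buyers bear $2.5 per ticket; producers bear $4 per ticket.

Inverting to Q(P) form: Qd = 514 − 4P; Qs = 2.5P + 124.
Before the tax: set 514 − 4P = 2.5P + 124 → P* = $60, Q* = 274.
With the tax collected from producers, supply shifts: Qs = 2.5(P − 6.5) + 124.
New equilibrium: buyers pay $62.5, producers receive $56, Q = 264. (Wedge: Pb − Ps = 6.5.)
Burden on buyers: $2.5; on producers: $4. (They sum to $6.5.)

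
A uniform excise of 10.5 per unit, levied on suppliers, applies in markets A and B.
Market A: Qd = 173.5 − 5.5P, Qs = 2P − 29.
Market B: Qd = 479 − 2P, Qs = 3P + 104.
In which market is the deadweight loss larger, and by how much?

Market A, by 14.7.

Market A: pre-tax P* = 27, Q* = 25; post-tax Q = 9.6; deadweight loss = 80.85.
Market B: pre-tax P* = 75, Q* = 329; post-tax Q = 316.4; deadweight loss = 66.15.
Difference: 80.85 vs 66.15 → market A is larger by 14.7.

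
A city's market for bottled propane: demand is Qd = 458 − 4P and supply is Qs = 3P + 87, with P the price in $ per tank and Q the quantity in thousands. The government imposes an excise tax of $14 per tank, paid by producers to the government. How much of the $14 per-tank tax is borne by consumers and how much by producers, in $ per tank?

Consumers bear $6 per tank; producers bear $8 per tank.

Without the tax, 458 − 4P = 3P + 87 gives 7P = 371, so P* = $53 and Q* = 246.
With the tax collected from producers, supply shifts: Qs = 3(P − 14) + 87.
Solving gives Q = 222 with consumers paying $59 and producers receiving $45 (the $14 wedge).
Burden on consumers: $6; on producers: $8. (They sum to $14.)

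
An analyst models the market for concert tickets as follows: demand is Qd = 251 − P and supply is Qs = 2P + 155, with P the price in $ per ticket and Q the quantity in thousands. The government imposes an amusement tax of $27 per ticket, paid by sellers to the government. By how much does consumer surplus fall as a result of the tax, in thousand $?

Consumer surplus falls by $3780 thousand.

Without the tax, 251 − P = 2P + 155 gives 3P = 96, so P* = $32 and Q* = 219.
With the tax collected from sellers, supply shifts: Qs = 2(P − 27) + 155.
Solving gives Q = 201 with consumers paying $50 and sellers receiving $23 (the $27 wedge).
ΔCS is the trapezoid between Q = 201 and Q = 219 of height $18: ½ · (219 + 201) · 18 = $3780.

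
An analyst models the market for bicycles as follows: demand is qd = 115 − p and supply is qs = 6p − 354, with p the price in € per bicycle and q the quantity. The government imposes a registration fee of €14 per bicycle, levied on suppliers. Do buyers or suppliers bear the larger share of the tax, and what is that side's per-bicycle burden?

Before the tax: set 115 − p = 6p − 354 → p* = €67, q* = 48.
With the tax collected from suppliers, supply shifts: qs = 6(p − 14) − 354.
New equilibrium: buyers pay €79, suppliers receive €65, q = 36. (Wedge: pb − ps = 14.)
Per-bicycle burden: buyers €12, suppliers €2.
Buyers take the larger share because demand is less price-elastic here (demand slope 1 vs supply slope 6).
The less price-elastic side of the market bears the larger share of a per-unit tax.

Buyers bear the larger share: €12 per bicycle.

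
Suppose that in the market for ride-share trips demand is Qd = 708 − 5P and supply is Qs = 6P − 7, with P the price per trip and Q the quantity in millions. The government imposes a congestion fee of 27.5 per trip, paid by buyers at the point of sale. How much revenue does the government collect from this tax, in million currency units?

Before the tax: set 708 − 5P = 6P − 7 → P* = 65, Q* = 383.
With the tax collected from buyers, demand (in seller-price terms) shifts: Qd = 708 − 5(P + 27.5).
Solving gives Q = 308 with buyers paying 80 and producers receiving 52.5 (the 27.5 wedge).
Revenue = t · Q = 27.5 · 308 = 8470.

Tax revenue = 8470 million.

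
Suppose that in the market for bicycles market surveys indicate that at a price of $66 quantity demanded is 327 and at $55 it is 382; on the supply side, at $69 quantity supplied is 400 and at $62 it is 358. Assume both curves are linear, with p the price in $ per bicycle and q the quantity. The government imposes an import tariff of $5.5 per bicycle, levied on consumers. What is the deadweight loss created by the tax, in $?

Demand slope: (382 − 327)/(55 − 66) = -5, so qd = 657 − 5p.
Supply slope: (358 − 400)/(62 − 69) = 6, so qs = 6p − 14.
Without the tax, 657 − 5p = 6p − 14 gives 11p = 671, so p* = $61 and q* = 352.
With the tax collected from consumers, demand (in seller-price terms) shifts: qd = 657 − 5(p + 5.5).
Solving gives q = 337 with consumers paying $64 and producers receiving $58.5 (the $5.5 wedge).
Quantity falls by |ΔQ| = |352 − 337| = 15.
DWL = ½ · t · |ΔQ| = ½ · 5.5 · 15 = $41.25.

Deadweight loss = $41.25.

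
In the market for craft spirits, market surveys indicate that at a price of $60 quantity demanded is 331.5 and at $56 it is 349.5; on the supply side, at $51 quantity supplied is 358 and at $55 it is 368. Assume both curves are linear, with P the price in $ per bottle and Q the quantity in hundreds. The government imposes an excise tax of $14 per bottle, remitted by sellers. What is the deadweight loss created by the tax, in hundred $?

Deadweight loss = $157.5 hundred.

Demand slope: (349.5 − 331.5)/(56 − 60) = -4.5, so Qd = 601.5 − 4.5P.
Supply slope: (368 − 358)/(55 − 51) = 2.5, so Qs = 2.5P + 230.5.
Before the tax: set 601.5 − 4.5P = 2.5P + 230.5 → P* = $53, Q* = 363.
With the tax collected from sellers, supply shifts: Qs = 2.5(P − 14) + 230.5.
New equilibrium: consumers pay $58, sellers receive $44, Q = 340.5. (Wedge: Pb − Ps = 14.)
Quantity falls by |ΔQ| = |363 − 340.5| = 22.5.
DWL = ½ · t · |ΔQ| = ½ · 14 · 22.5 = $157.5.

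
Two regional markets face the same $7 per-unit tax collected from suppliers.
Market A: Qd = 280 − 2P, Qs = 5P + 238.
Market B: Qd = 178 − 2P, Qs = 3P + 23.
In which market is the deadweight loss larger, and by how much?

Market A, by $5.6.

Market A: pre-tax P* = $6, Q* = 268; post-tax Q = 258; deadweight loss = $35.
Market B: pre-tax P* = $31, Q* = 116; post-tax Q = 107.6; deadweight loss = $29.4.
Difference: $35 vs $29.4 → market A is larger by $5.6.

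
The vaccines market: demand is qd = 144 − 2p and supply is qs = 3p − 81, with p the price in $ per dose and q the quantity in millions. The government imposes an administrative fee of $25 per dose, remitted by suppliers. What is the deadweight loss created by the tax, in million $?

Before the tax: set 144 − 2p = 3p − 81 → p* = $45, q* = 54.
With the tax collected from suppliers, supply shifts: qs = 3(p − 25) − 81.
New equilibrium: consumers pay $60, suppliers receive $35, q = 24. (Wedge: pb − ps = 25.)
Quantity falls by |ΔQ| = |54 − 24| = 30.
DWL = ½ · t · |ΔQ| = ½ · 25 · 30 = $375.

Deadweight loss = $375 million.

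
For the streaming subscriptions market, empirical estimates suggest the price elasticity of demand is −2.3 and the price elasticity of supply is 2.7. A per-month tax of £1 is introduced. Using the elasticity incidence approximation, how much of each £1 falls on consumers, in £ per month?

Incidence ratio: consumers' share ≈ εs / (εs + |εd|) = 2.7 / (2.7 + 2.3) = 0.54.
So consumers bear ≈ 0.54 × £1 = £0.54; producers bear £0.46.

Consumers bear ≈ £0.54 per month.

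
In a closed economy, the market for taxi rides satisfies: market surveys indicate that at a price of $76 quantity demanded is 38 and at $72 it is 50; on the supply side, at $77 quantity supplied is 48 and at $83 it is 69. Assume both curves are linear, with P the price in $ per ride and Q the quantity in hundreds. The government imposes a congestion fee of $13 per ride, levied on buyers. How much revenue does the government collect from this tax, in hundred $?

Tax revenue = $260 hundred.

Demand slope: (50 − 38)/(72 − 76) = -3, so Qd = 266 − 3P.
Supply slope: (69 − 48)/(83 − 77) = 3.5, so Qs = 3.5P − 221.5.
Without the tax, 266 − 3P = 3.5P − 221.5 gives 6.5P = 487.5, so P* = $75 and Q* = 41.
With the tax collected from buyers, demand (in seller-price terms) shifts: Qd = 266 − 3(P + 13).
Solving gives Q = 20 with buyers paying $82 and producers receiving $69 (the $13 wedge).
Revenue = t · Q = 13 · 20 = $260.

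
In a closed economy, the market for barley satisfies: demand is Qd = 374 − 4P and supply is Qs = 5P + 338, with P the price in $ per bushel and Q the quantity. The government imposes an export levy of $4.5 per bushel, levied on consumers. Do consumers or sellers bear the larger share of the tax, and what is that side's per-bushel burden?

Consumers bear the larger share: $2.5 per bushel.

Before the tax: set 374 − 4P = 5P + 338 → P* = $4, Q* = 358.
With the tax collected from consumers, demand (in seller-price terms) shifts: Qd = 374 − 4(P + 4.5).
Solving gives Q = 348 with consumers paying $6.5 and sellers receiving $2 (the $4.5 wedge).
Per-bushel burden: consumers $2.5, sellers $2.
Consumers take the larger share because demand is less price-elastic here (demand slope 4 vs supply slope 5).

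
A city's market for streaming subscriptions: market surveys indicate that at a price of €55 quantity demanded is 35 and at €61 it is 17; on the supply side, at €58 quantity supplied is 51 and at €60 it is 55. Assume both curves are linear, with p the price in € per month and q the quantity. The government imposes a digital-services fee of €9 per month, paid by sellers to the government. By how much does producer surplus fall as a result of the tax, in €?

Demand slope: (17 − 35)/(61 − 55) = -3, so qd = 200 − 3p.
Supply slope: (55 − 51)/(60 − 58) = 2, so qs = 2p − 65.
Before the tax: set 200 − 3p = 2p − 65 → p* = €53, q* = 41.
With the tax collected from sellers, supply shifts: qs = 2(p − 9) − 65.
Solving gives q = 30.2 with consumers paying €56.6 and sellers receiving €47.6 (the €9 wedge).
ΔPS is the trapezoid between Q = 30.2 and Q = 41 of height €5.4: ½ · (41 + 30.2) · 5.4 = €192.24.

Producer surplus falls by €192.24.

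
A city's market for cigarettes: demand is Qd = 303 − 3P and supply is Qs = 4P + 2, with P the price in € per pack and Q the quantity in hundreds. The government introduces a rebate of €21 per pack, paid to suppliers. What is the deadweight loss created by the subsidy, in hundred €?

Without the subsidy, 303 − 3P = 4P + 2 gives 7P = 301, so P* = €43 and Q* = 174.
With a per-unit subsidy paid to suppliers, each receives P + 21 per unit sold, so supply becomes Qs = 4(P + 21) + 2.
Solving gives Q = 210 with buyers paying €31 and suppliers receiving €52 (the €21 wedge).
Quantity rises by |ΔQ| = |174 − 210| = 36.
DWL = ½ · t · |ΔQ| = ½ · 21 · 36 = €378.

Deadweight loss = €378 hundred.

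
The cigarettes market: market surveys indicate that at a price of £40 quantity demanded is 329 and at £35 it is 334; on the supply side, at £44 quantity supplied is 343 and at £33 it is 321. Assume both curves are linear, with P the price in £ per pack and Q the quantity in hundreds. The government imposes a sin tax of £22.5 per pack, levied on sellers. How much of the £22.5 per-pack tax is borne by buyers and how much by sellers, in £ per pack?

Demand slope: (334 − 329)/(35 − 40) = -1, so Qd = 369 − P.
Supply slope: (321 − 343)/(33 − 44) = 2, so Qs = 2P + 255.
Before the tax: set 369 − P = 2P + 255 → P* = £38, Q* = 331.
With the tax collected from sellers, supply shifts: Qs = 2(P − 22.5) + 255.
Solving gives Q = 316 with buyers paying £53 and sellers receiving £30.5 (the £22.5 wedge).
Burden on buyers: £15; on sellers: £7.5. (They sum to £22.5.)
The less price-elastic side of the market bears the larger share of a per-unit tax.

Buyers bear £15 per pack; sellers bear £7.5 per pack.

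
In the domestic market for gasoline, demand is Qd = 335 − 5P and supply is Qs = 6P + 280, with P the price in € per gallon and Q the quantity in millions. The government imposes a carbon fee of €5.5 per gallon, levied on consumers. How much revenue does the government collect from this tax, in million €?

Before the tax: set 335 − 5P = 6P + 280 → P* = €5, Q* = 310.
With the tax collected from consumers, demand (in seller-price terms) shifts: Qd = 335 − 5(P + 5.5).
Solving gives Q = 295 with consumers paying €8 and suppliers receiving €2.5 (the €5.5 wedge).
Revenue = t · Q = 5.5 · 295 = €1622.5.

Tax revenue = €1622.5 million.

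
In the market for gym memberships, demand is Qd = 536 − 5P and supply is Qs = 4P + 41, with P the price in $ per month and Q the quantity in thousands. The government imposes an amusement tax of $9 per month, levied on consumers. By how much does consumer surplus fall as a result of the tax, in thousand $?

Without the tax, 536 − 5P = 4P + 41 gives 9P = 495, so P* = $55 and Q* = 261.
With the tax collected from consumers, demand (in seller-price terms) shifts: Qd = 536 − 5(P + 9).
Solving gives Q = 241 with consumers paying $59 and producers receiving $50 (the $9 wedge).
ΔCS is the trapezoid between Q = 241 and Q = 261 of height $4: ½ · (261 + 241) · 4 = $1004.

Consumer surplus falls by $1004 thousand.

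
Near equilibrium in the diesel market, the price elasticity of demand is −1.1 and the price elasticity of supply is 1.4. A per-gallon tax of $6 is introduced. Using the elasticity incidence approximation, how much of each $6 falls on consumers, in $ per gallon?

Consumers bear ≈ $3.36 per gallon.

Incidence ratio: consumers' share ≈ εs / (εs + |εd|) = 1.4 / (1.4 + 1.1) = 0.56.
So consumers bear ≈ 0.56 × $6 = $3.36; sellers bear $2.64.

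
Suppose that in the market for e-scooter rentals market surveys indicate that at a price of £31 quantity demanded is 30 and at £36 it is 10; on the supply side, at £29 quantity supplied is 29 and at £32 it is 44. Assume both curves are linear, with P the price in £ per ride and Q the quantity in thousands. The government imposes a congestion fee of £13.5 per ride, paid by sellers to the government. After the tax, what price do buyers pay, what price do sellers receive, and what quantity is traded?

Demand slope: (10 − 30)/(36 − 31) = -4, so Qd = 154 − 4P.
Supply slope: (44 − 29)/(32 − 29) = 5, so Qs = 5P − 116.
Without the tax, 154 − 4P = 5P − 116 gives 9P = 270, so P* = £30 and Q* = 34.
With the tax collected from sellers, supply shifts: Qs = 5(P − 13.5) − 116.
New equilibrium: buyers pay £37.5, sellers receive £24, Q = 4. (Wedge: Pb − Ps = 13.5.)
The less price-elastic side of the market bears the larger share of a per-unit tax.

Buyers pay £37.5; sellers receive £24; quantity = 4.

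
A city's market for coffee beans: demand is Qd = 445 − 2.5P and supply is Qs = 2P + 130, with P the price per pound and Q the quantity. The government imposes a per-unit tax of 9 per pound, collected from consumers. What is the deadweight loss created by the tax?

Deadweight loss = 45.

Without the tax, 445 − 2.5P = 2P + 130 gives 4.5P = 315, so P* = 70 and Q* = 270.
With the tax collected from consumers, demand (in seller-price terms) shifts: Qd = 445 − 2.5(P + 9).
New equilibrium: consumers pay 74, producers receive 65, Q = 260. (Wedge: Pb − Ps = 9.)
Quantity falls by |ΔQ| = |270 − 260| = 10.
DWL = ½ · t · |ΔQ| = ½ · 9 · 10 = 45.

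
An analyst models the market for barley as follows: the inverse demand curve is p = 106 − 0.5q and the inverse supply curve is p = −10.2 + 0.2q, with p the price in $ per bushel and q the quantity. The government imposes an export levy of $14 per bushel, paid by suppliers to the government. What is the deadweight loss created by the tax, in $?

Inverting to q(p) form: qd = 212 − 2p; qs = 5p + 51.
Before the tax: set 212 − 2p = 5p + 51 → p* = $23, q* = 166.
With the tax collected from suppliers, supply shifts: qs = 5(p − 14) + 51.
Solving gives q = 146 with consumers paying $33 and suppliers receiving $19 (the $14 wedge).
Quantity falls by |ΔQ| = |166 − 146| = 20.
DWL = ½ · t · |ΔQ| = ½ · 14 · 20 = $140.

Deadweight loss = $140.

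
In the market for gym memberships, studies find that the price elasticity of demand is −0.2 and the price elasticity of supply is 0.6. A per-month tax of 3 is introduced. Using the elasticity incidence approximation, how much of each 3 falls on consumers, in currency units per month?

Incidence ratio: consumers' share ≈ εs / (εs + |εd|) = 0.6 / (0.6 + 0.2) = 0.75.
So consumers bear ≈ 0.75 × 3 = 2.25; sellers bear 0.75.

Consumers bear ≈ 2.25 per month.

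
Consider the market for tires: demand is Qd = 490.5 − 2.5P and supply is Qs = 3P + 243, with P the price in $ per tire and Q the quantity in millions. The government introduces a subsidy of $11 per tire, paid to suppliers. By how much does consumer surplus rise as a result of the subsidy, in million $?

Consumer surplus rises by $2313 million.

Before the subsidy: set 490.5 − 2.5P = 3P + 243 → P* = $45, Q* = 378.
With a per-unit subsidy paid to suppliers, each receives P + 11 per unit sold, so supply becomes Qs = 3(P + 11) + 243.
New equilibrium: buyers pay $39, suppliers receive $50, Q = 393. (Wedge: Pb − Ps = −11.)
ΔCS is the trapezoid between Q = 393 and Q = 378 of height $6: ½ · (378 + 393) · 6 = $2313.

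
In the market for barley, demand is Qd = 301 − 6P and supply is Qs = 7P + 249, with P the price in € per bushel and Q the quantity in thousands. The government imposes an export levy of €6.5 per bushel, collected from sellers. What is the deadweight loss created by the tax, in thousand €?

Deadweight loss = €68.25 thousand.

Without the tax, 301 − 6P = 7P + 249 gives 13P = 52, so P* = €4 and Q* = 277.
With the tax collected from sellers, supply shifts: Qs = 7(P − 6.5) + 249.
New equilibrium: consumers pay €7.5, sellers receive €1, Q = 256. (Wedge: Pb − Ps = 6.5.)
Quantity falls by |ΔQ| = |277 − 256| = 21.
DWL = ½ · t · |ΔQ| = ½ · 6.5 · 21 = €68.25.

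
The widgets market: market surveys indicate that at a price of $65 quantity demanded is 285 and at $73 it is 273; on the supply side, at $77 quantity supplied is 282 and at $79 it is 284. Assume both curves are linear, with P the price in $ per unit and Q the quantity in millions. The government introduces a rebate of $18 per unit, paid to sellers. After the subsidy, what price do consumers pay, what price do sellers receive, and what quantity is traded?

Consumers pay $63.8; sellers receive $81.8; quantity = 286.8.

Demand slope: (273 − 285)/(73 − 65) = -1.5, so Qd = 382.5 − 1.5P.
Supply slope: (284 − 282)/(79 − 77) = 1, so Qs = P + 205.
Before the subsidy: set 382.5 − 1.5P = P + 205 → P* = $71, Q* = 276.
With a per-unit subsidy paid to sellers, each receives P + 18 per unit sold, so supply becomes Qs = (P + 18) + 205.
New equilibrium: consumers pay $63.8, sellers receive $81.8, Q = 286.8. (Wedge: Pb − Ps = −18.)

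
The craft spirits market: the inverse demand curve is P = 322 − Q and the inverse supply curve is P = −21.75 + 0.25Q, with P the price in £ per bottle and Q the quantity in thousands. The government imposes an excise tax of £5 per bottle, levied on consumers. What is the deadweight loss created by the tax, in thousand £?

Deadweight loss = £10 thousand.

Rewrite in direct form: Qd = 322 − P and Qs = 4P + 87.
Without the tax, 322 − P = 4P + 87 gives 5P = 235, so P* = £47 and Q* = 275.
With the tax collected from consumers, demand (in seller-price terms) shifts: Qd = 322 − (P + 5).
New equilibrium: consumers pay £51, sellers receive £46, Q = 271. (Wedge: Pb − Ps = 5.)
Quantity falls by |ΔQ| = |275 − 271| = 4.
DWL = ½ · t · |ΔQ| = ½ · 5 · 4 = £10.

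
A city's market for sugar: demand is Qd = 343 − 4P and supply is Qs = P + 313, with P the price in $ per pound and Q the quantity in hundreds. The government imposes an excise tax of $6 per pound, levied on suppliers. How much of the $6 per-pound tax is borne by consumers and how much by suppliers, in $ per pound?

Before the tax: set 343 − 4P = P + 313 → P* = $6, Q* = 319.
With the tax collected from suppliers, supply shifts: Qs = (P − 6) + 313.
Solving gives Q = 314.2 with consumers paying $7.2 and suppliers receiving $1.2 (the $6 wedge).
Burden on consumers: $1.2; on suppliers: $4.8. (They sum to $6.)

Consumers bear $1.2 per pound; suppliers bear $4.8 per pound.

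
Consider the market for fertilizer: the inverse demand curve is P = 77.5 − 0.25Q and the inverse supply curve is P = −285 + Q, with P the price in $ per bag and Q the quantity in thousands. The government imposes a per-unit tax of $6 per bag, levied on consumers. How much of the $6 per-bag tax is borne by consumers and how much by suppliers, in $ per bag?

Rewrite in direct form: Qd = 310 − 4P and Qs = P + 285.
Before the tax: set 310 − 4P = P + 285 → P* = $5, Q* = 290.
With the tax collected from consumers, demand (in seller-price terms) shifts: Qd = 310 − 4(P + 6).
Solving gives Q = 285.2 with consumers paying $6.2 and suppliers receiving $0.2 (the $6 wedge).
Burden on consumers: $1.2; on suppliers: $4.8. (They sum to $6.)

Consumers bear $1.2 per bag; suppliers bear $4.8 per bag.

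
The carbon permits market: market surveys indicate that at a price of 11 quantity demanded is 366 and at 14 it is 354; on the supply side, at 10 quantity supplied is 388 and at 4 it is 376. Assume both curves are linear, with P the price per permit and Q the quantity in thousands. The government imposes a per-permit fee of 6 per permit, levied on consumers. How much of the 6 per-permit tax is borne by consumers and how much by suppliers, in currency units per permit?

Consumers bear 2 per permit; suppliers bear 4 per permit.

Demand slope: (354 − 366)/(14 − 11) = -4, so Qd = 410 − 4P.
Supply slope: (376 − 388)/(4 − 10) = 2, so Qs = 2P + 368.
Before the tax: set 410 − 4P = 2P + 368 → P* = 7, Q* = 382.
With the tax collected from consumers, demand (in seller-price terms) shifts: Qd = 410 − 4(P + 6).
Solving gives Q = 374 with consumers paying 9 and suppliers receiving 3 (the 6 wedge).
Burden on consumers: 2; on suppliers: 4. (They sum to 6.)
The less price-elastic side of the market bears the larger share of a per-unit tax.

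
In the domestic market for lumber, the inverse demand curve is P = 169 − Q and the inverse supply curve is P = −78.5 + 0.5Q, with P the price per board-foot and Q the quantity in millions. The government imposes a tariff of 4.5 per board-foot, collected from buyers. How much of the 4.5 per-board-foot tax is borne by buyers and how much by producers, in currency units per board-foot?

Buyers bear 3 per board-foot; producers bear 1.5 per board-foot.

Rewrite in direct form: Qd = 169 − P and Qs = 2P + 157.
Without the tax, 169 − P = 2P + 157 gives 3P = 12, so P* = 4 and Q* = 165.
With the tax collected from buyers, demand (in seller-price terms) shifts: Qd = 169 − (P + 4.5).
New equilibrium: buyers pay 7, producers receive 2.5, Q = 162. (Wedge: Pb − Ps = 4.5.)
Burden on buyers: 3; on producers: 1.5. (They sum to 4.5.)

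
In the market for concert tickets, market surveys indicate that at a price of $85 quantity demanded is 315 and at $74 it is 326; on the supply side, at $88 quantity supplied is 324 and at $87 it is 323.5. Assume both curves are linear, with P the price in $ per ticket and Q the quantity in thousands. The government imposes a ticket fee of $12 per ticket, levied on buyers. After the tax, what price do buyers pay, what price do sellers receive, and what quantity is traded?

Buyers pay $84; sellers receive $72; quantity = 316.

Demand slope: (326 − 315)/(74 − 85) = -1, so Qd = 400 − P.
Supply slope: (323.5 − 324)/(87 − 88) = 0.5, so Qs = 0.5P + 280.
Without the tax, 400 − P = 0.5P + 280 gives 1.5P = 120, so P* = $80 and Q* = 320.
With the tax collected from buyers, demand (in seller-price terms) shifts: Qd = 400 − (P + 12).
New equilibrium: buyers pay $84, sellers receive $72, Q = 316. (Wedge: Pb − Ps = 12.)
The less price-elastic side of the market bears the larger share of a per-unit tax.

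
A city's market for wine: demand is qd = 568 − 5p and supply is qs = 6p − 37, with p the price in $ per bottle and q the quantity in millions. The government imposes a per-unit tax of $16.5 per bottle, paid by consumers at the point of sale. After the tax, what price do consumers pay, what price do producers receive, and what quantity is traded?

Before the tax: set 568 − 5p = 6p − 37 → p* = $55, q* = 293.
With the tax collected from consumers, demand (in seller-price terms) shifts: qd = 568 − 5(p + 16.5).
New equilibrium: consumers pay $64, producers receive $47.5, q = 248. (Wedge: pb − ps = 16.5.)
The less price-elastic side of the market bears the larger share of a per-unit tax.

Consumers pay $64; producers receive $47.5; quantity = 248.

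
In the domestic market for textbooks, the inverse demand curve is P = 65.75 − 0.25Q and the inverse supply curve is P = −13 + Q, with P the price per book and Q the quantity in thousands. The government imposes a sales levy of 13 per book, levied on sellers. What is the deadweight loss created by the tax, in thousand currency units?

Inverting to Q(P) form: Qd = 263 − 4P; Qs = P + 13.
Before the tax: set 263 − 4P = P + 13 → P* = 50, Q* = 63.
With the tax collected from sellers, supply shifts: Qs = (P − 13) + 13.
Solving gives Q = 52.6 with buyers paying 52.6 and sellers receiving 39.6 (the 13 wedge).
Quantity falls by |ΔQ| = |63 − 52.6| = 10.4.
DWL = ½ · t · |ΔQ| = ½ · 13 · 10.4 = 67.6.

Deadweight loss = 67.6 thousand.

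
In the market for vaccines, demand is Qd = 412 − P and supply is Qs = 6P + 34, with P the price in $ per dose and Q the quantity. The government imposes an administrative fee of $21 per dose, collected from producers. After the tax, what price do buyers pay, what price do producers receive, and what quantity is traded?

Without the tax, 412 − P = 6P + 34 gives 7P = 378, so P* = $54 and Q* = 358.
With the tax collected from producers, supply shifts: Qs = 6(P − 21) + 34.
New equilibrium: buyers pay $72, producers receive $51, Q = 340. (Wedge: Pb − Ps = 21.)

Buyers pay $72; producers receive $51; quantity = 340.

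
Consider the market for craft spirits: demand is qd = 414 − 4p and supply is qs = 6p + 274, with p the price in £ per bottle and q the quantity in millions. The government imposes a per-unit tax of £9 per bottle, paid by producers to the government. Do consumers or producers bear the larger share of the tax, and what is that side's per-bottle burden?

Consumers bear the larger share: £5.4 per bottle.

Before the tax: set 414 − 4p = 6p + 274 → p* = £14, q* = 358.
With the tax collected from producers, supply shifts: qs = 6(p − 9) + 274.
Solving gives q = 336.4 with consumers paying £19.4 and producers receiving £10.4 (the £9 wedge).
Per-bottle burden: consumers £5.4, producers £3.6.
Consumers take the larger share because demand is less price-elastic here (demand slope 4 vs supply slope 6).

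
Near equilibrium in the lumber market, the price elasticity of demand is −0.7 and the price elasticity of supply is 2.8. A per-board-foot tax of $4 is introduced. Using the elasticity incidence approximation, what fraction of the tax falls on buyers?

Buyers' share ≈ 0.8.

Incidence ratio: buyers' share ≈ εs / (εs + |εd|) = 2.8 / (2.8 + 0.7) = 0.8.
Supply is the more elastic side, so buyers bear the larger share.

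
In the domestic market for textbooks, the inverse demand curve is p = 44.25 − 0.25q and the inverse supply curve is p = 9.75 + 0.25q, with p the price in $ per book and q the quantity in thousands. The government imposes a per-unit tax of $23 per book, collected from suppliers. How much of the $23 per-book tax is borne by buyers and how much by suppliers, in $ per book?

Inverting to q(p) form: qd = 177 − 4p; qs = 4p − 39.
Before the tax: set 177 − 4p = 4p − 39 → p* = $27, q* = 69.
With the tax collected from suppliers, supply shifts: qs = 4(p − 23) − 39.
New equilibrium: buyers pay $38.5, suppliers receive $15.5, q = 23. (Wedge: pb − ps = 23.)
Burden on buyers: $11.5; on suppliers: $11.5. (They sum to $23.)
The less price-elastic side of the market bears the larger share of a per-unit tax.

Buyers bear $11.5 per book; suppliers bear $11.5 per book.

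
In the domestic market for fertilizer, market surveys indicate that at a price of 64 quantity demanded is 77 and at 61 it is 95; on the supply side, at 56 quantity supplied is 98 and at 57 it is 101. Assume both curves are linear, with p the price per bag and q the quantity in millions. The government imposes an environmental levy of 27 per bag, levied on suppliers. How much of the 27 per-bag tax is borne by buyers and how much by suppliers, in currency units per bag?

Buyers bear 9 per bag; suppliers bear 18 per bag.

Demand slope: (95 − 77)/(61 − 64) = -6, so qd = 461 − 6p.
Supply slope: (101 − 98)/(57 − 56) = 3, so qs = 3p − 70.
Before the tax: set 461 − 6p = 3p − 70 → p* = 59, q* = 107.
With the tax collected from suppliers, supply shifts: qs = 3(p − 27) − 70.
Solving gives q = 53 with buyers paying 68 and suppliers receiving 41 (the 27 wedge).
Burden on buyers: 9; on suppliers: 18. (They sum to 27.)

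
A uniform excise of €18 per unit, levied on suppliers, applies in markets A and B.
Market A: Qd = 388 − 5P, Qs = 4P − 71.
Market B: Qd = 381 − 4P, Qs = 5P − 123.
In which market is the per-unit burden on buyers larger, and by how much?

Market A: pre-tax P* = €51, Q* = 133; post-tax Q = 93; per-unit burden on buyers = €8.
Market B: pre-tax P* = €56, Q* = 157; post-tax Q = 117; per-unit burden on buyers = €10.
Difference: €8 vs €10 → market B is larger by €2.

Market B, by €2.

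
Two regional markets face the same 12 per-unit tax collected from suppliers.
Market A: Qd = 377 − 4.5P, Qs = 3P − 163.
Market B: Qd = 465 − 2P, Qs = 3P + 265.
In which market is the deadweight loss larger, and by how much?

Market A, by 43.2.

Market A: pre-tax P* = 72, Q* = 53; post-tax Q = 31.4; deadweight loss = 129.6.
Market B: pre-tax P* = 40, Q* = 385; post-tax Q = 370.6; deadweight loss = 86.4.
Difference: 129.6 vs 86.4 → market A is larger by 43.2.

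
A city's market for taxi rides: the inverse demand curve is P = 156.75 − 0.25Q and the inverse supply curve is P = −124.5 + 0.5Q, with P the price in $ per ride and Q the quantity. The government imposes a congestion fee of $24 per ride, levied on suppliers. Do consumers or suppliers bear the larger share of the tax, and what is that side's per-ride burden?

Inverting to Q(P) form: Qd = 627 − 4P; Qs = 2P + 249.
Before the tax: set 627 − 4P = 2P + 249 → P* = $63, Q* = 375.
With the tax collected from suppliers, supply shifts: Qs = 2(P − 24) + 249.
Solving gives Q = 343 with consumers paying $71 and suppliers receiving $47 (the $24 wedge).
Per-ride burden: consumers $8, suppliers $16.
Suppliers take the larger share because supply is less price-elastic here (demand slope 4 vs supply slope 2).

Suppliers bear the larger share: $16 per ride.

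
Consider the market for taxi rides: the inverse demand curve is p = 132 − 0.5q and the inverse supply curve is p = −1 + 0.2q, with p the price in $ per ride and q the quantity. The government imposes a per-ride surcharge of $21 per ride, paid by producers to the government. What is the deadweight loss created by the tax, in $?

Rewrite in direct form: qd = 264 − 2p and qs = 5p + 5.
Without the tax, 264 − 2p = 5p + 5 gives 7p = 259, so p* = $37 and q* = 190.
With the tax collected from producers, supply shifts: qs = 5(p − 21) + 5.
New equilibrium: buyers pay $52, producers receive $31, q = 160. (Wedge: pb − ps = 21.)
Quantity falls by |ΔQ| = |190 − 160| = 30.
DWL = ½ · t · |ΔQ| = ½ · 21 · 30 = $315.

Deadweight loss = $315.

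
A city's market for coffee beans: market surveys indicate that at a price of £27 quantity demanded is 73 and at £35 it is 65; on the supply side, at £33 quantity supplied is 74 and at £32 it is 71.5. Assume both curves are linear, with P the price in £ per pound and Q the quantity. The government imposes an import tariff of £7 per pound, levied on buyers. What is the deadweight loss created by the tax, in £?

Deadweight loss = £17.5.

Demand slope: (65 − 73)/(35 − 27) = -1, so Qd = 100 − P.
Supply slope: (71.5 − 74)/(32 − 33) = 2.5, so Qs = 2.5P − 8.5.
Before the tax: set 100 − P = 2.5P − 8.5 → P* = £31, Q* = 69.
With the tax collected from buyers, demand (in seller-price terms) shifts: Qd = 100 − (P + 7).
Solving gives Q = 64 with buyers paying £36 and sellers receiving £29 (the £7 wedge).
Quantity falls by |ΔQ| = |69 − 64| = 5.
DWL = ½ · t · |ΔQ| = ½ · 7 · 5 = £17.5.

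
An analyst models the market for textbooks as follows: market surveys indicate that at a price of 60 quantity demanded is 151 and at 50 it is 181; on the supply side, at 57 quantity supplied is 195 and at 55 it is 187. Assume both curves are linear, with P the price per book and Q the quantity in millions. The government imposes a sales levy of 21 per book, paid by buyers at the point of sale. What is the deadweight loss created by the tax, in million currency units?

Demand slope: (181 − 151)/(50 − 60) = -3, so Qd = 331 − 3P.
Supply slope: (187 − 195)/(55 − 57) = 4, so Qs = 4P − 33.
Without the tax, 331 − 3P = 4P − 33 gives 7P = 364, so P* = 52 and Q* = 175.
With the tax collected from buyers, demand (in seller-price terms) shifts: Qd = 331 − 3(P + 21).
New equilibrium: buyers pay 64, producers receive 43, Q = 139. (Wedge: Pb − Ps = 21.)
Quantity falls by |ΔQ| = |175 − 139| = 36.
DWL = ½ · t · |ΔQ| = ½ · 21 · 36 = 378.

Deadweight loss = 378 million.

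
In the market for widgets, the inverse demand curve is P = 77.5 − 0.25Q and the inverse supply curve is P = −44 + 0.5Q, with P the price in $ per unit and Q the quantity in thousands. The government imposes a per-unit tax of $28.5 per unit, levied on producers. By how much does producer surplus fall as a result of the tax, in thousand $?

Producer surplus falls by $2717 thousand.

Rewrite in direct form: Qd = 310 − 4P and Qs = 2P + 88.
Before the tax: set 310 − 4P = 2P + 88 → P* = $37, Q* = 162.
With the tax collected from producers, supply shifts: Qs = 2(P − 28.5) + 88.
Solving gives Q = 124 with consumers paying $46.5 and producers receiving $18 (the $28.5 wedge).
ΔPS is the trapezoid between Q = 124 and Q = 162 of height $19: ½ · (162 + 124) · 19 = $2717.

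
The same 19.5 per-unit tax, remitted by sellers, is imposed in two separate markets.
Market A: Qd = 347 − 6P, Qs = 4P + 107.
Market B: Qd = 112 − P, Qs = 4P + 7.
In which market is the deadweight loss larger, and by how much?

Market A: pre-tax P* = 24, Q* = 203; post-tax Q = 156.2; deadweight loss = 456.3.
Market B: pre-tax P* = 21, Q* = 91; post-tax Q = 75.4; deadweight loss = 152.1.
Difference: 456.3 vs 152.1 → market A is larger by 304.2.

Market A, by 304.2.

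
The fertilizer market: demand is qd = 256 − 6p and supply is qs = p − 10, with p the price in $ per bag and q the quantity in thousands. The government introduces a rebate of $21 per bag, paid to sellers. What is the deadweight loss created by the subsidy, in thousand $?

Deadweight loss = $189 thousand.

Before the subsidy: set 256 − 6p = p − 10 → p* = $38, q* = 28.
With a per-unit subsidy paid to sellers, each receives p + 21 per unit sold, so supply becomes qs = (p + 21) − 10.
Solving gives q = 46 with consumers paying $35 and sellers receiving $56 (the $21 wedge).
Quantity rises by |ΔQ| = |28 − 46| = 18.
DWL = ½ · t · |ΔQ| = ½ · 21 · 18 = $189.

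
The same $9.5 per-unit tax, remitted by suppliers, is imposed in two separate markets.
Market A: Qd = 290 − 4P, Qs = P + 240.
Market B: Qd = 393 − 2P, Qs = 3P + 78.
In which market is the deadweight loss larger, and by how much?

Market A: pre-tax P* = $10, Q* = 250; post-tax Q = 242.4; deadweight loss = $36.1.
Market B: pre-tax P* = $63, Q* = 267; post-tax Q = 255.6; deadweight loss = $54.15.
Difference: $36.1 vs $54.15 → market B is larger by $18.05.

Market B, by $18.05.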